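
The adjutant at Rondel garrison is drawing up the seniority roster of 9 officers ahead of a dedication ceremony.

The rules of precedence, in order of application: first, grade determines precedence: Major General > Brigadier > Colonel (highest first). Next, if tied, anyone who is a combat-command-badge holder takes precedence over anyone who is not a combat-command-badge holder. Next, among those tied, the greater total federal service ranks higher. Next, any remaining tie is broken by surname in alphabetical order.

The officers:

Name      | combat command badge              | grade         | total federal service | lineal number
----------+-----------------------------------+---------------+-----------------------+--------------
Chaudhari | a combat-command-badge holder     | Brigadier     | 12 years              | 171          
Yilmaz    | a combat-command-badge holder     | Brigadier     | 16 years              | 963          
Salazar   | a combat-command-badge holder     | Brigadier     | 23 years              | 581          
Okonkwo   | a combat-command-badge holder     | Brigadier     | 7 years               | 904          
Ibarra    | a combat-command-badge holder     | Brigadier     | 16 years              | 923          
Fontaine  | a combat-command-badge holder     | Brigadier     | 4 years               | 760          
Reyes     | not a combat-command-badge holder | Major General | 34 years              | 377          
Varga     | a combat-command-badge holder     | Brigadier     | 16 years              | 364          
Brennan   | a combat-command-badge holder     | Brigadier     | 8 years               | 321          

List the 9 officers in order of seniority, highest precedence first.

By grade: Reyes (Major General); then Salazar, Ibarra, Varga, Yilmaz, Chaudhari, Brennan, Okonkwo and Fontaine (Brigadier).
Salazar, Ibarra, Varga, Yilmaz, Chaudhari, Brennan, Okonkwo and Fontaine are each a combat-command-badge holder, so the next rule applies.
Among Salazar, Ibarra, Varga, Yilmaz, Chaudhari, Brennan, Okonkwo and Fontaine, by total federal service (higher first): Salazar (23 years) before Ibarra, Varga and Yilmaz (16 years) before Chaudhari (12 years) before Brennan (8 years) before Okonkwo (7 years) before Fontaine (4 years).
Among Ibarra, Varga and Yilmaz, alphabetically by surname: Ibarra before Varga before Yilmaz.
Full order: Reyes, Salazar, Ibarra, Varga, Yilmaz, Chaudhari, Brennan, Okonkwo, Fontaine.

Reyes, Salazar, Ibarra, Varga, Yilmaz, Chaudhari, Brennan, Okonkwo, Fontaine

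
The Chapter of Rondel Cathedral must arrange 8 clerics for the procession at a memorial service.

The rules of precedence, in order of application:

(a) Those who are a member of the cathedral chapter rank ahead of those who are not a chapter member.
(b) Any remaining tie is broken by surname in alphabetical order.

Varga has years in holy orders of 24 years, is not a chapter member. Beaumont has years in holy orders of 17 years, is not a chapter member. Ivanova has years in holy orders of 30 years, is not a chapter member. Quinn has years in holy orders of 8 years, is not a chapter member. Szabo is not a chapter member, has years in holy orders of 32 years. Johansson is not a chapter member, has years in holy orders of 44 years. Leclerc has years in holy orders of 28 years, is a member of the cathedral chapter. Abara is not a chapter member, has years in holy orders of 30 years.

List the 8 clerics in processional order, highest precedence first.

Leclerc, Abara, Beaumont, Ivanova, Johansson, Quinn, Szabo, Varga

By the first rule: Leclerc (a member of the cathedral chapter); then Abara, Beaumont, Ivanova, Johansson, Quinn, Szabo and Varga (each not a chapter member).
Among Abara, Beaumont, Ivanova, Johansson, Quinn, Szabo and Varga, alphabetically by surname: Abara before Beaumont before Ivanova before Johansson before Quinn before Szabo before Varga.
Full order: Leclerc, Abara, Beaumont, Ivanova, Johansson, Quinn, Szabo, Varga.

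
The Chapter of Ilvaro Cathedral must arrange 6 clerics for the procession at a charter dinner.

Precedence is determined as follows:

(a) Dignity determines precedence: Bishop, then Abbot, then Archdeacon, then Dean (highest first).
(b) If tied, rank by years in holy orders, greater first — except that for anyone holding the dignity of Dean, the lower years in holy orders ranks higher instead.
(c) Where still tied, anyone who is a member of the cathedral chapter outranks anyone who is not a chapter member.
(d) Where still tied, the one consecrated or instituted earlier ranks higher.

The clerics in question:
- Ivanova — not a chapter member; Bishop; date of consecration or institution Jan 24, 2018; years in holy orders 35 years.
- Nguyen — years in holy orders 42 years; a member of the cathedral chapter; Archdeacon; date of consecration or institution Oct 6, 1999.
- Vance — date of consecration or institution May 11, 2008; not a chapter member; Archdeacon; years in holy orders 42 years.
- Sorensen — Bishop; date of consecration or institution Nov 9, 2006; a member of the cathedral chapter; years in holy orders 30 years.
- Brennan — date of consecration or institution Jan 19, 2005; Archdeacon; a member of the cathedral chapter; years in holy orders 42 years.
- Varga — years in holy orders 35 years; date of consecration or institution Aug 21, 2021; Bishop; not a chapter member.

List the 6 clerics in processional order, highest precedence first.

By dignity: Ivanova, Varga and Sorensen (Bishop); then Nguyen, Brennan and Vance (Archdeacon).
Among Ivanova, Varga and Sorensen, by years in holy orders (higher first): Ivanova and Varga (35 years) before Sorensen (30 years).
Ivanova and Varga are each not a chapter member, so the next rule applies.
Among Ivanova and Varga, by date of consecration or institution (earlier first): Ivanova (Jan 24, 2018) before Varga (Aug 21, 2021).
Nguyen, Brennan and Vance all have years in holy orders 42 years, so the next rule applies.
Among Nguyen, Brennan and Vance, a member of the cathedral chapter before not a chapter member: Nguyen and Brennan (a member of the cathedral chapter) before Vance (not a chapter member).
Among Nguyen and Brennan, by date of consecration or institution (earlier first): Nguyen (Oct 6, 1999) before Brennan (Jan 19, 2005).
Full order: Ivanova, Varga, Sorensen, Nguyen, Brennan, Vance.

Ivanova, Varga, Sorensen, Nguyen, Brennan, Vance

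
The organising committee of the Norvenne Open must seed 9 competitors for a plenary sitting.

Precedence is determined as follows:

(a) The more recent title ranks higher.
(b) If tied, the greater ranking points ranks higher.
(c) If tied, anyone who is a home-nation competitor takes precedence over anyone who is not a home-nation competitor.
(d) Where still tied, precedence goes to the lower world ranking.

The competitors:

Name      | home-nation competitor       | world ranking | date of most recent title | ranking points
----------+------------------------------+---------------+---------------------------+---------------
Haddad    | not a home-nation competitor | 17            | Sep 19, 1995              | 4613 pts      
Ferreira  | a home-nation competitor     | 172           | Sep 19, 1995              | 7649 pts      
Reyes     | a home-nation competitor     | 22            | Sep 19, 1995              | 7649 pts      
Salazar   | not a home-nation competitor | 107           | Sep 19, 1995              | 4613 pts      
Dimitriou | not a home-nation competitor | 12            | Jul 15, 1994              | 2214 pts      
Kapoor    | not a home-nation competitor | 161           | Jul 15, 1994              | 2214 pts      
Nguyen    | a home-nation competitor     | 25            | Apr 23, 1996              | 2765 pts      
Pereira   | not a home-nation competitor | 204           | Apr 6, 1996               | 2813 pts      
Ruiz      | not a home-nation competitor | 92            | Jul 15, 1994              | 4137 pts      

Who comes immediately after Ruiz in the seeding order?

By date of most recent title (later first): Nguyen (Apr 23, 1996); then Pereira (Apr 6, 1996); then Reyes, Ferreira, Haddad and Salazar (each Sep 19, 1995); then Ruiz, Dimitriou and Kapoor (each Jul 15, 1994).
Among Reyes, Ferreira, Haddad and Salazar, by ranking points (higher first): Reyes and Ferreira (7649 pts) before Haddad and Salazar (4613 pts).
Reyes and Ferreira are each a home-nation competitor, so the next rule applies.
Among Reyes and Ferreira, by world ranking (lower first): Reyes (22) before Ferreira (172).
Haddad and Salazar are each not a home-nation competitor, so the next rule applies.
Among Haddad and Salazar, by world ranking (lower first): Haddad (17) before Salazar (107).
Among Ruiz, Dimitriou and Kapoor, by ranking points (higher first): Ruiz (4137 pts) before Dimitriou and Kapoor (2214 pts).
Dimitriou and Kapoor are each not a home-nation competitor, so the next rule applies.
Among Dimitriou and Kapoor, by world ranking (lower first): Dimitriou (12) before Kapoor (161).
Order: Nguyen, Pereira, Reyes, Ferreira, Haddad, Salazar, Ruiz, Dimitriou, Kapoor.

Dimitriou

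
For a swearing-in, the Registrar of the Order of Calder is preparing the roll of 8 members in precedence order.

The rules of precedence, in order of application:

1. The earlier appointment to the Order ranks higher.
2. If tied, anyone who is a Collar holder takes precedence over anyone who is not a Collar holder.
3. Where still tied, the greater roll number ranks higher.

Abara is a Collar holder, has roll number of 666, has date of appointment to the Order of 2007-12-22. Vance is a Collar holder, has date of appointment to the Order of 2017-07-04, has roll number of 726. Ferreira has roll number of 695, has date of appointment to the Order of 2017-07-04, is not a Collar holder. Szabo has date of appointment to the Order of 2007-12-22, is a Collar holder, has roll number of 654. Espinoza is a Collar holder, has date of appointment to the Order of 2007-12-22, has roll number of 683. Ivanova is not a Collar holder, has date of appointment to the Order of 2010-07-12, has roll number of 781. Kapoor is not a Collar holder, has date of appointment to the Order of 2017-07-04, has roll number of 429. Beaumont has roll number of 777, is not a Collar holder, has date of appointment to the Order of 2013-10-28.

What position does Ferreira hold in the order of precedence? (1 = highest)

By date of appointment to the Order (earlier first): Espinoza, Abara and Szabo (each 2007-12-22); then Ivanova (2010-07-12); then Beaumont (2013-10-28); then Vance, Ferreira and Kapoor (each 2017-07-04).
Espinoza, Abara and Szabo are each a Collar holder, so the next rule applies.
Among Espinoza, Abara and Szabo, by roll number (higher first): Espinoza (683) before Abara (666) before Szabo (654).
Among Vance, Ferreira and Kapoor, a Collar holder before not a Collar holder: Vance (a Collar holder) before Ferreira and Kapoor (not a Collar holder).
Among Ferreira and Kapoor, by roll number (higher first): Ferreira (695) before Kapoor (429).
Order: Espinoza, Abara, Szabo, Ivanova, Beaumont, Vance, Ferreira, Kapoor. So position 7.

7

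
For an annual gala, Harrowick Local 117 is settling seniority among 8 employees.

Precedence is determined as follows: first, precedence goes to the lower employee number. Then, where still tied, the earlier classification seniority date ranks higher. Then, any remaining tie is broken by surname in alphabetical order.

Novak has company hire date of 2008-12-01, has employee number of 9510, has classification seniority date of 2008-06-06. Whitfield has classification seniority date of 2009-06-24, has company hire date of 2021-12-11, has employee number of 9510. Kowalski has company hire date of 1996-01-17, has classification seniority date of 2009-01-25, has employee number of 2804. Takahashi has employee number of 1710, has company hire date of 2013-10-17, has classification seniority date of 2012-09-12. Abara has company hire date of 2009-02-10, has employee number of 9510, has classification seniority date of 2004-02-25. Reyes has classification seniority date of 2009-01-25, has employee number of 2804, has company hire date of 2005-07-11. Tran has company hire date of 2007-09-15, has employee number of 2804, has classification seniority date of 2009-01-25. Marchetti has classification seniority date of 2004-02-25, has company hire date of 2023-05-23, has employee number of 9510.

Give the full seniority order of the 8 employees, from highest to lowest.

By employee number (lower first): Takahashi (1710); then Kowalski, Reyes and Tran (each 2804); then Abara, Marchetti, Novak and Whitfield (each 9510).
Kowalski, Reyes and Tran all have classification seniority date 2009-01-25, so the next rule applies.
Among Kowalski, Reyes and Tran, alphabetically by surname: Kowalski before Reyes before Tran.
Among Abara, Marchetti, Novak and Whitfield, by classification seniority date (earlier first): Abara and Marchetti (2004-02-25) before Novak (2008-06-06) before Whitfield (2009-06-24).
Among Abara and Marchetti, alphabetically by surname: Abara before Marchetti.
Full order: Takahashi, Kowalski, Reyes, Tran, Abara, Marchetti, Novak, Whitfield.

Takahashi, Kowalski, Reyes, Tran, Abara, Marchetti, Novak, Whitfield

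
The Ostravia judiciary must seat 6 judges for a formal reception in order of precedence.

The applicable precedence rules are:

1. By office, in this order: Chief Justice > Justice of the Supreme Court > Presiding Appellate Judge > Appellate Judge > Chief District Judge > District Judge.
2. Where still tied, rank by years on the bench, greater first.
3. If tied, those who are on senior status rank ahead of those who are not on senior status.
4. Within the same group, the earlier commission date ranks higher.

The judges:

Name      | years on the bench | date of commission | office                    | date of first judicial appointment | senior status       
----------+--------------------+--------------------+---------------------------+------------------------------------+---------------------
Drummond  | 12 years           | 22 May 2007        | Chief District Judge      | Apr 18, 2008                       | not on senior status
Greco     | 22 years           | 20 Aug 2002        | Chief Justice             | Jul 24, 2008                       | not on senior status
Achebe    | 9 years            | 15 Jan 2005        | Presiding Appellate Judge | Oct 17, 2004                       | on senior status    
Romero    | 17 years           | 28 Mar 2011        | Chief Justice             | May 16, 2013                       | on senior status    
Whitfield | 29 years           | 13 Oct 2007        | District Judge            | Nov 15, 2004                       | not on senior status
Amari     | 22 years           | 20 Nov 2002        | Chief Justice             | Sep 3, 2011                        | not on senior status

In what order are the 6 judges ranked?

By office: Greco, Amari and Romero (Chief Justice); then Achebe (Presiding Appellate Judge); then Drummond (Chief District Judge); then Whitfield (District Judge).
Among Greco, Amari and Romero, by years on the bench (higher first): Greco and Amari (22 years) before Romero (17 years).
Greco and Amari are each not on senior status, so the next rule applies.
Among Greco and Amari, by date of commission (earlier first): Greco (20 Aug 2002) before Amari (20 Nov 2002).
Full order: Greco, Amari, Romero, Achebe, Drummond, Whitfield.

Greco, Amari, Romero, Achebe, Drummond, Whitfield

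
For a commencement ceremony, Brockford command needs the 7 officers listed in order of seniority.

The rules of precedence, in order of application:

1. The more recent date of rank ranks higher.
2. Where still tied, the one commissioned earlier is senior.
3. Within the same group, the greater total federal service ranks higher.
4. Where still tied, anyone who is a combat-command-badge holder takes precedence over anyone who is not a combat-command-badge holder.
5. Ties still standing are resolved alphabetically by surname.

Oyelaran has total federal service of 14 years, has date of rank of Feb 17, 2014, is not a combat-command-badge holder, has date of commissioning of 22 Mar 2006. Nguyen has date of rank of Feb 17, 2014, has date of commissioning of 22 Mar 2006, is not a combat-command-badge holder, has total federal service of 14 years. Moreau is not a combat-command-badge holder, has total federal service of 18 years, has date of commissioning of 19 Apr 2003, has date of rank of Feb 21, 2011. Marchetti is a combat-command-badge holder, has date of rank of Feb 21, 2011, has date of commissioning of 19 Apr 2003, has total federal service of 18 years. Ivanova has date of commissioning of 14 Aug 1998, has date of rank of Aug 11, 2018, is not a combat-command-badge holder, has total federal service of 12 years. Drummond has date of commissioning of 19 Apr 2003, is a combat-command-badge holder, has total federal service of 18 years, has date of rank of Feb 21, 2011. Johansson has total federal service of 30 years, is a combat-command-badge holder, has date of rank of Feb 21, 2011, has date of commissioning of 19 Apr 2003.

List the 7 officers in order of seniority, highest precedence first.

Ivanova, Nguyen, Oyelaran, Johansson, Drummond, Marchetti, Moreau

By date of rank (later first): Ivanova (Aug 11, 2018); then Nguyen and Oyelaran (both Feb 17, 2014); then Johansson, Drummond, Marchetti and Moreau (each Feb 21, 2011).
Nguyen and Oyelaran both have date of commissioning 22 Mar 2006, so the next rule applies.
Nguyen and Oyelaran both have total federal service 14 years, so the next rule applies.
Nguyen and Oyelaran are each not a combat-command-badge holder, so the next rule applies.
Among Nguyen and Oyelaran, alphabetically by surname: Nguyen before Oyelaran.
Johansson, Drummond, Marchetti and Moreau all have date of commissioning 19 Apr 2003, so the next rule applies.
Among Johansson, Drummond, Marchetti and Moreau, by total federal service (higher first): Johansson (30 years) before Drummond, Marchetti and Moreau (18 years).
Among Drummond, Marchetti and Moreau, a combat-command-badge holder before not a combat-command-badge holder: Drummond and Marchetti (a combat-command-badge holder) before Moreau (not a combat-command-badge holder).
Among Drummond and Marchetti, alphabetically by surname: Drummond before Marchetti.
Full order: Ivanova, Nguyen, Oyelaran, Johansson, Drummond, Marchetti, Moreau.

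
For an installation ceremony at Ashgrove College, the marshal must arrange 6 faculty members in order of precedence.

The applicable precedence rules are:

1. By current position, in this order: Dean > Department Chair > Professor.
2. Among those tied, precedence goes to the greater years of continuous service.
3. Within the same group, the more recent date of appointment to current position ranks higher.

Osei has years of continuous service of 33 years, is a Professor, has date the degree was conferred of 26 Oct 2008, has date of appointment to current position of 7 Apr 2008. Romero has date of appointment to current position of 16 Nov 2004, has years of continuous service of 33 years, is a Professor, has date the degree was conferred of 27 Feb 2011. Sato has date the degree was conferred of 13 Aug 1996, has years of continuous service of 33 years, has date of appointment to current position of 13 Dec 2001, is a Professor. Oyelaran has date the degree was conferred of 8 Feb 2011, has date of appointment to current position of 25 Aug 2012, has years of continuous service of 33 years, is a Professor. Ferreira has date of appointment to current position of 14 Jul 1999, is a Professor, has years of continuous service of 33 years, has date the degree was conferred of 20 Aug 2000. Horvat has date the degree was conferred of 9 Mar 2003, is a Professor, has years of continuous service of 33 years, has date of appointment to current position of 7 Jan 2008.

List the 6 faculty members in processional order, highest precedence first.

By current position: Oyelaran, Osei, Horvat, Romero, Sato and Ferreira (Professor).
Oyelaran, Osei, Horvat, Romero, Sato and Ferreira all have years of continuous service 33 years, so the next rule applies.
Among Oyelaran, Osei, Horvat, Romero, Sato and Ferreira, by date of appointment to current position (later first): Oyelaran (25 Aug 2012) before Osei (7 Apr 2008) before Horvat (7 Jan 2008) before Romero (16 Nov 2004) before Sato (13 Dec 2001) before Ferreira (14 Jul 1999).
Full order: Oyelaran, Osei, Horvat, Romero, Sato, Ferreira.

Oyelaran, Osei, Horvat, Romero, Sato, Ferreira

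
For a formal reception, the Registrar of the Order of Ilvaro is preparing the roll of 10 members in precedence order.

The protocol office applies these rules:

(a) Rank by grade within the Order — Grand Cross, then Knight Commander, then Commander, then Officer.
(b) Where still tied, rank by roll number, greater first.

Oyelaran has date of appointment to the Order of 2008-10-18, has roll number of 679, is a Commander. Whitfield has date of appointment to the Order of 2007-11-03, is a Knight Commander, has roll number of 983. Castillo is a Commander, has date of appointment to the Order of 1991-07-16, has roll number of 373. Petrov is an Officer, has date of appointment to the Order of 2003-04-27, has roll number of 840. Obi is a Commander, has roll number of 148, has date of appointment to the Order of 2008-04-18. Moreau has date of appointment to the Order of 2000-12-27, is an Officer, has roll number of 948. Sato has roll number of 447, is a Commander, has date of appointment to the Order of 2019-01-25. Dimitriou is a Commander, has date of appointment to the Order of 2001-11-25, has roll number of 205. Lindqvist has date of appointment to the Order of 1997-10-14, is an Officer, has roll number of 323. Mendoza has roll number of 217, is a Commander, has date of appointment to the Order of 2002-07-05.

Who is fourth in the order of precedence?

By grade within the Order: Whitfield (Knight Commander); then Oyelaran, Sato, Castillo, Mendoza, Dimitriou and Obi (Commander); then Moreau, Petrov and Lindqvist (Officer).
Among Oyelaran, Sato, Castillo, Mendoza, Dimitriou and Obi, by roll number (higher first): Oyelaran (679) before Sato (447) before Castillo (373) before Mendoza (217) before Dimitriou (205) before Obi (148).
Among Moreau, Petrov and Lindqvist, by roll number (higher first): Moreau (948) before Petrov (840) before Lindqvist (323).
Order: Whitfield, Oyelaran, Sato, Castillo, Mendoza, Dimitriou, Obi, Moreau, Petrov, Lindqvist.

Castillo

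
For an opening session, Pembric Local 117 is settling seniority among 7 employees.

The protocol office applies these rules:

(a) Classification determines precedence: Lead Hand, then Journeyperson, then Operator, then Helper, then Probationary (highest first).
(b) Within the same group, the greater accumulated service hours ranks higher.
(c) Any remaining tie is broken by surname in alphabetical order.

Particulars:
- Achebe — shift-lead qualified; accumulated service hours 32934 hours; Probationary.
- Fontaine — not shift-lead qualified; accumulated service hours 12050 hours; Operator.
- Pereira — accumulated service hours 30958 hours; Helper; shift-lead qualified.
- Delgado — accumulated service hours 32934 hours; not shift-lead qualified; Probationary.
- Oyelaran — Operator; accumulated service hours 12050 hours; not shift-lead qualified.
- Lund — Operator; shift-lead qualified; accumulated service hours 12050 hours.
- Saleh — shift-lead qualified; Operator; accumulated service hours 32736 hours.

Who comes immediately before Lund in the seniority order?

By classification: Saleh, Fontaine, Lund and Oyelaran (Operator); then Pereira (Helper); then Achebe and Delgado (Probationary).
Among Saleh, Fontaine, Lund and Oyelaran, by accumulated service hours (higher first): Saleh (32736 hours) before Fontaine, Lund and Oyelaran (12050 hours).
Among Fontaine, Lund and Oyelaran, alphabetically by surname: Fontaine before Lund before Oyelaran.
Achebe and Delgado both have accumulated service hours 32934 hours, so the next rule applies.
Among Achebe and Delgado, alphabetically by surname: Achebe before Delgado.
Order: Saleh, Fontaine, Lund, Oyelaran, Pereira, Achebe, Delgado.

Fontaine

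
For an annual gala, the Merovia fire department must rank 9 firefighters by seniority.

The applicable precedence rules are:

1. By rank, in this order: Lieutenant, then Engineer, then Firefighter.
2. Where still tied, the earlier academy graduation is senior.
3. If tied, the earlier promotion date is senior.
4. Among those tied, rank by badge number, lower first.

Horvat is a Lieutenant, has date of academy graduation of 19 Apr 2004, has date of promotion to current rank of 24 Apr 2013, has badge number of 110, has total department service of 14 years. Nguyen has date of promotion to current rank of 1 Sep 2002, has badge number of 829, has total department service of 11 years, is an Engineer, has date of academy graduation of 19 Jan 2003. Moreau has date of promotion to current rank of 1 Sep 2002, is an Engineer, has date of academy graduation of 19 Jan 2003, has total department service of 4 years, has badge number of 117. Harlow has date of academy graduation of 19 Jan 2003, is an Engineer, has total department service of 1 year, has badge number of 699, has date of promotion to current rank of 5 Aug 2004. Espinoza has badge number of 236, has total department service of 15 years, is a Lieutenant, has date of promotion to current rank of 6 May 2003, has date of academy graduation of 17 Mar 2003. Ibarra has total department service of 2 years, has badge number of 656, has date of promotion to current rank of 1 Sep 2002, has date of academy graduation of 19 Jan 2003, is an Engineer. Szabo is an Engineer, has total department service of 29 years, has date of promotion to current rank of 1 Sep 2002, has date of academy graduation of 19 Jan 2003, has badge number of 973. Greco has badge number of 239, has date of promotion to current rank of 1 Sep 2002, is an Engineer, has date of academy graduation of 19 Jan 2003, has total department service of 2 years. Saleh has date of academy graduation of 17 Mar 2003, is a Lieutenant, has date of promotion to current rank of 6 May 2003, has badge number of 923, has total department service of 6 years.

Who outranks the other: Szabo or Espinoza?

By rank: Espinoza, Saleh and Horvat (Lieutenant); then Moreau, Greco, Ibarra, Nguyen, Szabo and Harlow (Engineer).
Among Espinoza, Saleh and Horvat, by date of academy graduation (earlier first): Espinoza and Saleh (17 Mar 2003) before Horvat (19 Apr 2004).
Espinoza and Saleh both have date of promotion to current rank 6 May 2003, so the next rule applies.
Among Espinoza and Saleh, by badge number (lower first): Espinoza (236) before Saleh (923).
Moreau, Greco, Ibarra, Nguyen, Szabo and Harlow all have date of academy graduation 19 Jan 2003, so the next rule applies.
Among Moreau, Greco, Ibarra, Nguyen, Szabo and Harlow, by date of promotion to current rank (earlier first): Moreau, Greco, Ibarra, Nguyen and Szabo (1 Sep 2002) before Harlow (5 Aug 2004).
Among Moreau, Greco, Ibarra, Nguyen and Szabo, by badge number (lower first): Moreau (117) before Greco (239) before Ibarra (656) before Nguyen (829) before Szabo (973).
So Espinoza takes precedence.

Espinoza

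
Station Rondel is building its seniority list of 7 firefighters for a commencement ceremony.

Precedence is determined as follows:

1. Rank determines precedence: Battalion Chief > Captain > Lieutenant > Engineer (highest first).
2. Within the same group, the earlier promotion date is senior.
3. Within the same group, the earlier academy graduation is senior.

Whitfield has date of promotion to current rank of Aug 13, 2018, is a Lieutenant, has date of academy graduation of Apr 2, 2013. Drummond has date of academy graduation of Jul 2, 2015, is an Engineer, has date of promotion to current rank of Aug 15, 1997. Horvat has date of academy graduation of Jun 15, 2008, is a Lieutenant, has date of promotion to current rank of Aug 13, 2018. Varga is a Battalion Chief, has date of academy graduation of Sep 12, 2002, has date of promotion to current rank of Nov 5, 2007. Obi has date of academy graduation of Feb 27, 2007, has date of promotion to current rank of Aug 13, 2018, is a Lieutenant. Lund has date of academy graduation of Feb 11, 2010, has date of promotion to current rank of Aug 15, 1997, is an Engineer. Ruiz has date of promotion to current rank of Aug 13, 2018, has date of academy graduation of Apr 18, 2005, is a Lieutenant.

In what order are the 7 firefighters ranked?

By rank: Varga (Battalion Chief); then Ruiz, Obi, Horvat and Whitfield (Lieutenant); then Lund and Drummond (Engineer).
Ruiz, Obi, Horvat and Whitfield all have date of promotion to current rank Aug 13, 2018, so the next rule applies.
Among Ruiz, Obi, Horvat and Whitfield, by date of academy graduation (earlier first): Ruiz (Apr 18, 2005) before Obi (Feb 27, 2007) before Horvat (Jun 15, 2008) before Whitfield (Apr 2, 2013).
Lund and Drummond both have date of promotion to current rank Aug 15, 1997, so the next rule applies.
Among Lund and Drummond, by date of academy graduation (earlier first): Lund (Feb 11, 2010) before Drummond (Jul 2, 2015).
Full order: Varga, Ruiz, Obi, Horvat, Whitfield, Lund, Drummond.

Varga, Ruiz, Obi, Horvat, Whitfield, Lund, Drummond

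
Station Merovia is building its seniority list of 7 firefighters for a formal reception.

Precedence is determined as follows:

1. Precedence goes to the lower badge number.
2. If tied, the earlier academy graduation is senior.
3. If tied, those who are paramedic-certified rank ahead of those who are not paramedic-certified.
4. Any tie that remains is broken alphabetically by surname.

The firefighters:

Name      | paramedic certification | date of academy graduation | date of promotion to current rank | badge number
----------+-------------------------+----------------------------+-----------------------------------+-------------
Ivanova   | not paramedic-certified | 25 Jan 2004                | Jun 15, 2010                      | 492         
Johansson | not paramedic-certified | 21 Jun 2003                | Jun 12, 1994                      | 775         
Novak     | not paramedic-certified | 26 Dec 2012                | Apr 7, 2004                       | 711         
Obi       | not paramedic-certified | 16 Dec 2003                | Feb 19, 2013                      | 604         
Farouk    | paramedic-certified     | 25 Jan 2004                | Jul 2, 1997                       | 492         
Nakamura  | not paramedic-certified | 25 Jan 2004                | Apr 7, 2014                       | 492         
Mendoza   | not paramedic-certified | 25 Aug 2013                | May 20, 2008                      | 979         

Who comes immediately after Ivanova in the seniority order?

Nakamura

By badge number (lower first): Farouk, Ivanova and Nakamura (each 492); then Obi (604); then Novak (711); then Johansson (775); then Mendoza (979).
Farouk, Ivanova and Nakamura all have date of academy graduation 25 Jan 2004, so the next rule applies.
Among Farouk, Ivanova and Nakamura, paramedic-certified before not paramedic-certified: Farouk (paramedic-certified) before Ivanova and Nakamura (not paramedic-certified).
Among Ivanova and Nakamura, alphabetically by surname: Ivanova before Nakamura.
Order: Farouk, Ivanova, Nakamura, Obi, Novak, Johansson, Mendoza.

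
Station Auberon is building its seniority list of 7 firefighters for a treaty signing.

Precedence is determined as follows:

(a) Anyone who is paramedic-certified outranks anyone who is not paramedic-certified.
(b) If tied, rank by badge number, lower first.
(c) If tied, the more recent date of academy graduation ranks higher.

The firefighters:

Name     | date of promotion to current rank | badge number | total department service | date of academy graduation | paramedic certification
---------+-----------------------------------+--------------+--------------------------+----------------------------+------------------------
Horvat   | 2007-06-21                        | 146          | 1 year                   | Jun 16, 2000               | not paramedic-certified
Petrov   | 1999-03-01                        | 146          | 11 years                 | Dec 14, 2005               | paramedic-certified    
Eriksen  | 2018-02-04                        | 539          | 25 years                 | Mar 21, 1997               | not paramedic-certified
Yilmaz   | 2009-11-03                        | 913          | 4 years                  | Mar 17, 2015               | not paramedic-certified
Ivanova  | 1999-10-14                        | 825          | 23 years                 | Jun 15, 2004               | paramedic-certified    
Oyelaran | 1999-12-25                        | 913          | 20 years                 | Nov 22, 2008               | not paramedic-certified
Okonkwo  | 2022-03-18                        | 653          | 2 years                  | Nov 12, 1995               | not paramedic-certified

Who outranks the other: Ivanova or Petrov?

By the first rule: Petrov and Ivanova (both paramedic-certified); then Horvat, Eriksen, Okonkwo, Yilmaz and Oyelaran (each not paramedic-certified).
Among Petrov and Ivanova, by badge number (lower first): Petrov (146) before Ivanova (825).
Among Horvat, Eriksen, Okonkwo, Yilmaz and Oyelaran, by badge number (lower first): Horvat (146) before Eriksen (539) before Okonkwo (653) before Yilmaz and Oyelaran (913).
Among Yilmaz and Oyelaran, by date of academy graduation (later first): Yilmaz (Mar 17, 2015) before Oyelaran (Nov 22, 2008).
So Petrov takes precedence.

Petrov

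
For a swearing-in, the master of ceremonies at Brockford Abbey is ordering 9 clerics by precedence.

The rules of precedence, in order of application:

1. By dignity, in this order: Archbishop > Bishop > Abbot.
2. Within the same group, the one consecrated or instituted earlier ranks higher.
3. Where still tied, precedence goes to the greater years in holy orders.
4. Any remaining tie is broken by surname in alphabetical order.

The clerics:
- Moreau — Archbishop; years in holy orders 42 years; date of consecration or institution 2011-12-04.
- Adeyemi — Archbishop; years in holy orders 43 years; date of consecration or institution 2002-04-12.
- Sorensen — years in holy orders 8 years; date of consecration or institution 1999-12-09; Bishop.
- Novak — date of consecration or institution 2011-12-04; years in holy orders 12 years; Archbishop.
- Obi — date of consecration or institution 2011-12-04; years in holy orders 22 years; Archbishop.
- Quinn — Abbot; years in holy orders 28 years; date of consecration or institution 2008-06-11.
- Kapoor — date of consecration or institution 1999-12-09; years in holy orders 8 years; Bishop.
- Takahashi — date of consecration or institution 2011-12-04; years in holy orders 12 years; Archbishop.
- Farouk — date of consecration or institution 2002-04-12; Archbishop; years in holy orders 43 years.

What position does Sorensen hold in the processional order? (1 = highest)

8

By dignity: Adeyemi, Farouk, Moreau, Obi, Novak and Takahashi (Archbishop); then Kapoor and Sorensen (Bishop); then Quinn (Abbot).
Among Adeyemi, Farouk, Moreau, Obi, Novak and Takahashi, by date of consecration or institution (earlier first): Adeyemi and Farouk (2002-04-12) before Moreau, Obi, Novak and Takahashi (2011-12-04).
Adeyemi and Farouk both have years in holy orders 43 years, so the next rule applies.
Among Adeyemi and Farouk, alphabetically by surname: Adeyemi before Farouk.
Among Moreau, Obi, Novak and Takahashi, by years in holy orders (higher first): Moreau (42 years) before Obi (22 years) before Novak and Takahashi (12 years).
Among Novak and Takahashi, alphabetically by surname: Novak before Takahashi.
Kapoor and Sorensen both have date of consecration or institution 1999-12-09, so the next rule applies.
Kapoor and Sorensen both have years in holy orders 8 years, so the next rule applies.
Among Kapoor and Sorensen, alphabetically by surname: Kapoor before Sorensen.
Order: Adeyemi, Farouk, Moreau, Obi, Novak, Takahashi, Kapoor, Sorensen, Quinn. So position 8.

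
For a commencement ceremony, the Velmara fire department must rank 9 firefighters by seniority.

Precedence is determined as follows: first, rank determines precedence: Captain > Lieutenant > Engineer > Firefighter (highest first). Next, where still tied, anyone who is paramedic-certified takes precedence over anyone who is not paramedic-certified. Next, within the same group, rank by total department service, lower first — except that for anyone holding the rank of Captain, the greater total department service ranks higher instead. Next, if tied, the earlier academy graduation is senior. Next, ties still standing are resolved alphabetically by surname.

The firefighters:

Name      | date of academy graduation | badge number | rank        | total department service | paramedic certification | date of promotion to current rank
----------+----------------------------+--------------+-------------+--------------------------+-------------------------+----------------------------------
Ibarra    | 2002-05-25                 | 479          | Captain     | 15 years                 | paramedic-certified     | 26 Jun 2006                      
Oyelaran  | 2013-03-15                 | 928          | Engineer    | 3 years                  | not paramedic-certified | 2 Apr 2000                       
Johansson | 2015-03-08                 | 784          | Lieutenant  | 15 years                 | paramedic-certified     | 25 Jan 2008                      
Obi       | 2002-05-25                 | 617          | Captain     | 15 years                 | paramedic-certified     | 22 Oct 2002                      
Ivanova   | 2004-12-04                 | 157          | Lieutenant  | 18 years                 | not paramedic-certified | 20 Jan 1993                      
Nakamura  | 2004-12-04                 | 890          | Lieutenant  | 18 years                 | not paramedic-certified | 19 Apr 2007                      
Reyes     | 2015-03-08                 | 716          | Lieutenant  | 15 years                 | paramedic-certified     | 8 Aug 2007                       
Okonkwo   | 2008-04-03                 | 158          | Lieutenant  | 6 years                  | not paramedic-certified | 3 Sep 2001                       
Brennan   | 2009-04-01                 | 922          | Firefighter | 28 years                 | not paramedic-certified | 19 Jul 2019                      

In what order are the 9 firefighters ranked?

Ibarra, Obi, Johansson, Reyes, Okonkwo, Ivanova, Nakamura, Oyelaran, Brennan

By rank: Ibarra and Obi (Captain); then Johansson, Reyes, Okonkwo, Ivanova and Nakamura (Lieutenant); then Oyelaran (Engineer); then Brennan (Firefighter).
Ibarra and Obi are each paramedic-certified, so the next rule applies.
Ibarra and Obi both have total department service 15 years, so the next rule applies.
Ibarra and Obi both have date of academy graduation 2002-05-25, so the next rule applies.
Among Ibarra and Obi, alphabetically by surname: Ibarra before Obi.
Among Johansson, Reyes, Okonkwo, Ivanova and Nakamura, paramedic-certified before not paramedic-certified: Johansson and Reyes (paramedic-certified) before Okonkwo, Ivanova and Nakamura (not paramedic-certified).
Johansson and Reyes both have total department service 15 years, so the next rule applies.
Johansson and Reyes both have date of academy graduation 2015-03-08, so the next rule applies.
Among Johansson and Reyes, alphabetically by surname: Johansson before Reyes.
Among Okonkwo, Ivanova and Nakamura, by total department service (lower first): Okonkwo (6 years) before Ivanova and Nakamura (18 years).
Ivanova and Nakamura both have date of academy graduation 2004-12-04, so the next rule applies.
Among Ivanova and Nakamura, alphabetically by surname: Ivanova before Nakamura.
Full order: Ibarra, Obi, Johansson, Reyes, Okonkwo, Ivanova, Nakamura, Oyelaran, Brennan.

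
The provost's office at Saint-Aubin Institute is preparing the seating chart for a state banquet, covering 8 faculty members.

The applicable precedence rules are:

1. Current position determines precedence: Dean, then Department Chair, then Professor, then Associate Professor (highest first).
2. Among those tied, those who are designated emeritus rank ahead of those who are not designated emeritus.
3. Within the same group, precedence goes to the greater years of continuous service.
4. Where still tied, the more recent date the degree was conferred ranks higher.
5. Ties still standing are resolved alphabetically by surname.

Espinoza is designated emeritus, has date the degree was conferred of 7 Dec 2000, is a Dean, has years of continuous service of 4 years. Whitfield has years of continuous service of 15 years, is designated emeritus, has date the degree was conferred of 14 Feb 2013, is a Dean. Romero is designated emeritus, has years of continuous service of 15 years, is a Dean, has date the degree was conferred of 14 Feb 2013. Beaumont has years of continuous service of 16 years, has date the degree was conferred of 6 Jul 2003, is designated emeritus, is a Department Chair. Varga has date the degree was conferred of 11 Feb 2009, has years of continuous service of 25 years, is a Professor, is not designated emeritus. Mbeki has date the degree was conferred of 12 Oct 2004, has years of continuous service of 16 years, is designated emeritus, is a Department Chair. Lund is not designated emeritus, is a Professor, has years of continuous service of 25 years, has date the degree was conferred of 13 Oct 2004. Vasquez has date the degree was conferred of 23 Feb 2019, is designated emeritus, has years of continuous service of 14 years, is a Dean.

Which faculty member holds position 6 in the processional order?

Beaumont

By current position: Romero, Whitfield, Vasquez and Espinoza (Dean); then Mbeki and Beaumont (Department Chair); then Varga and Lund (Professor).
Romero, Whitfield, Vasquez and Espinoza are each designated emeritus, so the next rule applies.
Among Romero, Whitfield, Vasquez and Espinoza, by years of continuous service (higher first): Romero and Whitfield (15 years) before Vasquez (14 years) before Espinoza (4 years).
Romero and Whitfield both have date the degree was conferred 14 Feb 2013, so the next rule applies.
Among Romero and Whitfield, alphabetically by surname: Romero before Whitfield.
Mbeki and Beaumont are each designated emeritus, so the next rule applies.
Mbeki and Beaumont both have years of continuous service 16 years, so the next rule applies.
Among Mbeki and Beaumont, by date the degree was conferred (later first): Mbeki (12 Oct 2004) before Beaumont (6 Jul 2003).
Varga and Lund are each not designated emeritus, so the next rule applies.
Varga and Lund both have years of continuous service 25 years, so the next rule applies.
Among Varga and Lund, by date the degree was conferred (later first): Varga (11 Feb 2009) before Lund (13 Oct 2004).
Order: Romero, Whitfield, Vasquez, Espinoza, Mbeki, Beaumont, Varga, Lund.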